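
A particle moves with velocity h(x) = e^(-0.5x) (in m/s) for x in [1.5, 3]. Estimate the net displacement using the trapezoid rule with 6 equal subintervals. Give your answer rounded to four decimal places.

Δx = (3 − 1.5)/6 = 0.25.
h(1.5) ≈ 0.4724, h(1.75) ≈ 0.4169, h(2) ≈ 0.3679, h(2.25) ≈ 0.3247, h(2.5) ≈ 0.2865, h(2.75) ≈ 0.2528, h(3) ≈ 0.2231.
T_6 = (Δx/2)·[h(x_0) + 2h(x_1) + ... + 2h(x_{5}) + h(x_6)].
Sum ≈ 0.4991.

0.4991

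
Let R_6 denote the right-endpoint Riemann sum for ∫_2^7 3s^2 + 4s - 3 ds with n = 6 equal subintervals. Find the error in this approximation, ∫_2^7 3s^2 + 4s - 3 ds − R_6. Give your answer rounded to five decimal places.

-66.31944

Exact integral: ∫_2^7 f(s) ds = 410.
R_6 ≈ 476.3194444.
Error ≈ 410 − 476.3194444 ≈ -66.31944.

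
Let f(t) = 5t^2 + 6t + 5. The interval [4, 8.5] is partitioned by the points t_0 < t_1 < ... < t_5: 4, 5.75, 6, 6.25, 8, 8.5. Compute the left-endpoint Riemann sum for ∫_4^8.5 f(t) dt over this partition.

Subinterval widths: 1.75, 0.25, 0.25, 1.75, 0.5.
Left endpoints: 4, 5.75, 6, 6.25, 8.
f(4) = 109, f(5.75) = 204.8125, f(6) = 221, f(6.25) = 237.8125, f(8) = 373.
Sum = Σ Δt_i · f(t_i).
Sum = 899.875.

899.875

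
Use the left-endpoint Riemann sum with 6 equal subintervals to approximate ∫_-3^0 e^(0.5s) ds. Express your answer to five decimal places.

Δs = (0 − (-3))/6 = 0.5.
Left endpoints: -3, -2.5, -2, -1.5, -1, -0.5.
f(-3) ≈ 0.22313, f(-2.5) ≈ 0.28650, f(-2) ≈ 0.36788, f(-1.5) ≈ 0.47237, f(-1) ≈ 0.60653, f(-0.5) ≈ 0.77880.
Sum = Δs · [f(-3) + f(-2.5) + f(-2) + ...].
Sum ≈ 1.36761.

1.36761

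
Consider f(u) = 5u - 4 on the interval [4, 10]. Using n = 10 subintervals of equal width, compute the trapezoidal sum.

Δu = (10 − 4)/10 = 0.6.
f(4) = 16, f(4.6) = 19, f(5.2) = 22, f(5.8) = 25, f(6.4) = 28, f(7) = 31, f(7.6) = 34, f(8.2) = 37, f(8.8) = 40, f(9.4) = 43, f(10) = 46.
T_10 = (Δu/2)·[f(u_0) + 2f(u_1) + ... + 2f(u_{9}) + f(u_10)].
Sum = 186.

186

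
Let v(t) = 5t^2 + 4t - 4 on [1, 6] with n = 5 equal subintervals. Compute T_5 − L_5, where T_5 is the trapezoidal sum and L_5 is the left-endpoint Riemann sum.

97.5

T_5 = 412.5.
L_5 = 315.
T_5 − L_5 = 97.5.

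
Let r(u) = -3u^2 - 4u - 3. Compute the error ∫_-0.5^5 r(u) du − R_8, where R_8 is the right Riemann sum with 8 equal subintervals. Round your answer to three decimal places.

Exact integral: ∫_-0.5^5 r(u) du = -191.125.
R_8 ≈ -225.51074.
Error ≈ -191.125 − (-225.51074) ≈ 34.386.

34.386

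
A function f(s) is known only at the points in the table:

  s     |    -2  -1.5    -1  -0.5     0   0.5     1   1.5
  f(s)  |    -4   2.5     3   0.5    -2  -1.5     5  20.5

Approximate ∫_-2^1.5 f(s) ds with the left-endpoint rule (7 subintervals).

Δs = 0.5.
Sum = 0.5·[(-4) + 2.5 + 3 + 0.5 + (-2) + (-1.5) + 5] = 1.75.

1.75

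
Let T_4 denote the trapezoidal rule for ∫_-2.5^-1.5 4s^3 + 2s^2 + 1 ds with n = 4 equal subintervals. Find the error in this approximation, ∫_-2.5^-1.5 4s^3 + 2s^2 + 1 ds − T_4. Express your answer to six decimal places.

0.229167

Exact integral: ∫_-2.5^-1.5 f(s) ds ≈ -24.83333333.
T_4 = -25.0625.
Error ≈ -24.83333333 − (-25.0625) ≈ 0.229167.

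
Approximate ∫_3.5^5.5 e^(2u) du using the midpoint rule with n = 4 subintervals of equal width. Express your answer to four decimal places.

28199.0204

Δu = (5.5 − 3.5)/4 = 0.5.
Midpoints: 3.75, 4.25, 4.75, 5.25.
f(3.75) ≈ 1808.0424, f(4.25) ≈ 4914.7688, f(4.75) ≈ 13359.7268, f(5.25) ≈ 36315.5027.
Sum = Δu · [f(3.75) + f(4.25) + f(4.75) + f(5.25)].
Sum ≈ 28199.0204.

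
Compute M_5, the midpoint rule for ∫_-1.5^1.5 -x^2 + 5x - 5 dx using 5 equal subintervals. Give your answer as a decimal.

Δx = (1.5 − (-1.5))/5 = 0.6.
Midpoints: -1.2, -0.6, 0, 0.6, 1.2.
f(-1.2) = -12.44, f(-0.6) = -8.36, f(0) = -5, f(0.6) = -2.36, f(1.2) = -0.44.
Sum = Δx · [f(-1.2) + f(-0.6) + f(0) + f(0.6) + f(1.2)].
Sum = -17.16.

-17.16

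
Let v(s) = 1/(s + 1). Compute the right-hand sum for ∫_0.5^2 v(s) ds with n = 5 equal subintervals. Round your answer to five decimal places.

Δs = (2 − 0.5)/5 = 0.3.
Right endpoints: 0.8, 1.1, 1.4, 1.7, 2.
v(0.8) = 5/9, v(1.1) = 10/21, v(1.4) = 5/12, v(1.7) = 10/27, v(2) = 1/3.
Sum = Δs · [v(0.8) + v(1.1) + v(1.4) + v(1.7) + v(2)].
Sum ≈ 0.64563.

0.64563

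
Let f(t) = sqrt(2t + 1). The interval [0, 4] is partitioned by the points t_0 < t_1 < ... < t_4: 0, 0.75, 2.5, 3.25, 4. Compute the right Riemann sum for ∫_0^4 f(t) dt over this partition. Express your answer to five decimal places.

Subinterval widths: 0.75, 1.75, 0.75, 0.75.
Right endpoints: 0.75, 2.5, 3.25, 4.
f(0.75) ≈ 1.58114, f(2.5) ≈ 2.44949, f(3.25) ≈ 2.73861, f(4) ≈ 3.00000.
Sum = Σ Δt_i · f(t_i).
Sum ≈ 9.77642.

9.77642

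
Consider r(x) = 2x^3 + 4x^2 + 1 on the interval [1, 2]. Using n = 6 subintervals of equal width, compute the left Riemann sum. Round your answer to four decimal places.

15.7269

Δx = (2 − 1)/6 = 1/6.
Left endpoints: 1, 7/6, 4/3, 1.5, 5/3, 11/6.
r(1) = 7, r(7/6) = 1039/108, r(4/3) = 347/27, r(1.5) = 16.75, r(5/3) = 577/27, r(11/6) = 2891/108.
Sum = Δx · [r(1) + r(7/6) + r(4/3) + ...].
Sum ≈ 15.7269.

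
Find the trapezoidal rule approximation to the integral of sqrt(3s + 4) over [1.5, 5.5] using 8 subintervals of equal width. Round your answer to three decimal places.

Δs = (5.5 − 1.5)/8 = 0.5.
f(1.5) ≈ 2.915, f(2) ≈ 3.162, f(2.5) ≈ 3.391, f(3) ≈ 3.606, f(3.5) ≈ 3.808, f(4) ≈ 4.000, f(4.5) ≈ 4.183, f(5) ≈ 4.359, f(5.5) ≈ 4.528.
T_8 = (Δs/2)·[f(s_0) + 2f(s_1) + ... + 2f(s_{7}) + f(s_8)].
Sum ≈ 15.115.

15.115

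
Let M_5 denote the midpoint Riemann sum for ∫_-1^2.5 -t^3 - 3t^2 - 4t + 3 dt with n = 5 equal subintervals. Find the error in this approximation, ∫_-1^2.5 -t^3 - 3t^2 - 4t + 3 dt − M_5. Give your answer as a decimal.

Exact integral: ∫_-1^2.5 f(t) dt = -26.140625.
M_5 = -25.3903125.
Error = -26.140625 − (-25.3903125) = -0.7503125.

-0.7503125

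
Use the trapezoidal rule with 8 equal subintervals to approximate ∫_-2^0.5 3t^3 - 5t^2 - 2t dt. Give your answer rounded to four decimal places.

-22.2229

Δt = (0.5 − (-2))/8 = 0.3125.
f(-2) = -40, f(-1.6875) = -103545/4096, f(-1.375) = -7425/512, f(-1.0625) = -29155/4096, f(-0.75) = -2.578125, f(-0.4375) = -1365/4096, f(-0.125) = 85/512, f(0.1875) = -2175/4096, f(0.5) = -1.875.
T_8 = (Δt/2)·[f(t_0) + 2f(t_1) + ... + 2f(t_{7}) + f(t_8)].
Sum ≈ -22.2229.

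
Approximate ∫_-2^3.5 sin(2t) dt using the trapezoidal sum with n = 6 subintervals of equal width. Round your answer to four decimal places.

Δt = (3.5 − (-2))/6 = 11/12.
f(-2) ≈ 0.7568, f(-13/12) ≈ -0.8277, f(-1/6) ≈ -0.3272, f(0.75) ≈ 0.9975, f(5/3) ≈ -0.1906, f(31/12) ≈ -0.8986, f(3.5) ≈ 0.6570.
T_6 = (Δt/2)·[f(t_0) + 2f(t_1) + ... + 2f(t_{5}) + f(t_6)].
Sum ≈ -0.4946.

-0.4946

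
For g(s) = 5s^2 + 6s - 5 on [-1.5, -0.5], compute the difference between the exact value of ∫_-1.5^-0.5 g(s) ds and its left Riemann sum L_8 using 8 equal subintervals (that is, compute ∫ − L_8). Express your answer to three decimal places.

-0.263

Exact integral: ∫_-1.5^-0.5 g(s) ds ≈ -5.58333.
L_8 = -5.3203125.
Error ≈ -5.58333 − (-5.3203125) ≈ -0.263.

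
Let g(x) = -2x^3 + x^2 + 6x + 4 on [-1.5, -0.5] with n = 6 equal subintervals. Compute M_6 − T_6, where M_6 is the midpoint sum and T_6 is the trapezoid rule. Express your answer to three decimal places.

M_6 ≈ 1.56713.
T_6 ≈ 1.61574.
M_6 − T_6 ≈ -0.049.

-0.049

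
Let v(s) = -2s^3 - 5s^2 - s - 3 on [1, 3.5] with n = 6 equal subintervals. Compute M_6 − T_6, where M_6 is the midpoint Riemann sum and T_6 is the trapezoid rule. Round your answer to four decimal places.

2.0074

M_6 ≈ -156.778791.
T_6 ≈ -158.786169.
M_6 − T_6 ≈ 2.0074.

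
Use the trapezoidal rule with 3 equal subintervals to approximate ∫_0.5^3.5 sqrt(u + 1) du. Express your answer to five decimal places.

5.12500

Δu = (3.5 − 0.5)/3 = 1.
f(0.5) ≈ 1.22474, f(1.5) ≈ 1.58114, f(2.5) ≈ 1.87083, f(3.5) ≈ 2.12132.
T_3 = (Δu/2)·[f(u_0) + 2f(u_1) + 2f(u_2) + f(u_3)].
Sum ≈ 5.12500.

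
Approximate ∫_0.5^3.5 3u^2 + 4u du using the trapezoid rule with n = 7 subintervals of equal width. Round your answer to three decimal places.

67.026

Δu = (3.5 − 0.5)/7 = 3/7.
f(0.5) = 2.75, f(13/14) = 1235/196, f(19/14) = 2147/196, f(25/14) = 3275/196, f(31/14) = 4619/196, f(37/14) = 6179/196, f(43/14) = 7955/196, f(3.5) = 50.75.
T_7 = (Δu/2)·[f(u_0) + 2f(u_1) + ... + 2f(u_{6}) + f(u_7)].
Sum ≈ 67.026.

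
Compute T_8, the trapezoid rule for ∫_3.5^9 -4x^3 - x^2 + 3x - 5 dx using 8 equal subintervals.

Δx = (9 − 3.5)/8 = 0.6875.
f(3.5) = -178.25, f(4.1875) = -310975/1024, f(4.875) = -477.5703125, f(5.5625) = -724685/1024, f(6.25) = -1001.875, f(6.9375) = -1400723/1024, f(7.625) = -1813.5546875, f(8.3125) = -2402977/1024, f(9) = -2975.
T_8 = (Δx/2)·[f(x_0) + 2f(x_1) + ... + 2f(x_{7}) + f(x_8)].
Sum = -6596.94921875.

-6596.94921875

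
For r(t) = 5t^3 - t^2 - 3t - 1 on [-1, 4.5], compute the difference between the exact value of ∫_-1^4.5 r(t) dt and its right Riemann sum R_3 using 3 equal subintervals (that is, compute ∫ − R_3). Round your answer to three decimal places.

Exact integral: ∫_-1^4.5 r(t) dt ≈ 446.24479.
R_3 ≈ 913.50926.
Error ≈ 446.24479 − 913.50926 ≈ -467.264.

-467.264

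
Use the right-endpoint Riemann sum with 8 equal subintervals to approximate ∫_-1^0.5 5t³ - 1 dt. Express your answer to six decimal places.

-2.177490

Δt = (0.5 − (-1))/8 = 0.1875.
Right endpoints: -0.8125, -0.625, -0.4375, -0.25, -0.0625, 0.125, 0.3125, 0.5.
f(-0.8125) = -15081/4096, f(-0.625) = -1137/512, f(-0.4375) = -5811/4096, f(-0.25) = -1.078125, f(-0.0625) = -4101/4096, f(0.125) = -507/512, f(0.3125) = -3471/4096, f(0.5) = -0.375.
Sum = Δt · [f(-0.8125) + f(-0.625) + f(-0.4375) + ...].
Sum ≈ -2.177490.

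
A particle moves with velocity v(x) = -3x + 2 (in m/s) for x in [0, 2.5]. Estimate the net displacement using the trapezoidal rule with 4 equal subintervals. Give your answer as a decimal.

Δx = (2.5 − 0)/4 = 0.625.
v(0) = 2, v(0.625) = 0.125, v(1.25) = -1.75, v(1.875) = -3.625, v(2.5) = -5.5.
T_4 = (Δx/2)·[v(x_0) + 2v(x_1) + 2v(x_2) + 2v(x_3) + v(x_4)].
Sum = -4.375.

-4.375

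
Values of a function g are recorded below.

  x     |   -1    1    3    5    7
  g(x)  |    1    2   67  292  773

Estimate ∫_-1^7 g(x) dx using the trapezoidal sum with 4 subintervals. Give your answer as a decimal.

1496

Δx = 2.
T_4 = (2/2)·[1 + 2·2 + 2·67 + 2·292 + 773] = 1496.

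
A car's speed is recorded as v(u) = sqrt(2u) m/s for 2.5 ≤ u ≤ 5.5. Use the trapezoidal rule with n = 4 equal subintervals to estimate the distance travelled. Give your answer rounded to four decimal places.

Δu = (5.5 − 2.5)/4 = 0.75.
v(2.5) ≈ 2.2361, v(3.25) ≈ 2.5495, v(4) ≈ 2.8284, v(4.75) ≈ 3.0822, v(5.5) ≈ 3.3166.
T_4 = (Δu/2)·[v(u_0) + 2v(u_1) + 2v(u_2) + 2v(u_3) + v(u_4)].
Sum ≈ 8.4274.

8.4274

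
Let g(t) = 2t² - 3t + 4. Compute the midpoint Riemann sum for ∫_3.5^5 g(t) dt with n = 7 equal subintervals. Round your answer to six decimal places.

Δt = (5 − 3.5)/7 = 3/14.
Midpoints: 101/28, 107/28, 113/28, 4.25, 125/28, 131/28, 137/28.
g(101/28) = 7527/392, g(107/28) = 8523/392, g(113/28) = 9591/392, g(4.25) = 27.375, g(125/28) = 11943/392, g(131/28) = 13227/392, g(137/28) = 14583/392.
Sum = Δt · [g(101/28) + g(107/28) + g(113/28) + ...].
Sum ≈ 41.613520.

41.613520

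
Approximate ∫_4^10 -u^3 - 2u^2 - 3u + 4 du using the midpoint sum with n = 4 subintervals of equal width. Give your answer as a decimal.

-3136.125

Δu = (10 − 4)/4 = 1.5.
Midpoints: 4.75, 6.25, 7.75, 9.25.
f(4.75) = -162.546875, f(6.25) = -337.015625, f(7.75) = -604.859375, f(9.25) = -986.328125.
Sum = Δu · [f(4.75) + f(6.25) + f(7.75) + f(9.25)].
Sum = -3136.125.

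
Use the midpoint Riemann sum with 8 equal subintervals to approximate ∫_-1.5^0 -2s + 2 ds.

Δs = (0 − (-1.5))/8 = 0.1875.
Midpoints: -1.40625, -1.21875, -1.03125, -0.84375, -0.65625, -0.46875, -0.28125, -0.09375.
f(-1.40625) = 4.8125, f(-1.21875) = 4.4375, f(-1.03125) = 4.0625, f(-0.84375) = 3.6875, f(-0.65625) = 3.3125, f(-0.46875) = 2.9375, f(-0.28125) = 2.5625, f(-0.09375) = 2.1875.
Sum = Δs · [f(-1.40625) + f(-1.21875) + f(-1.03125) + ...].
Sum = 5.25.

5.25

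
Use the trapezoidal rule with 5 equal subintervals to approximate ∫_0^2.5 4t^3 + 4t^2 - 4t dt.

Δt = (2.5 − 0)/5 = 0.5.
f(0) = 0, f(0.5) = -0.5, f(1) = 4, f(1.5) = 16.5, f(2) = 40, f(2.5) = 77.5.
T_5 = (Δt/2)·[f(t_0) + 2f(t_1) + ... + 2f(t_{4}) + f(t_5)].
Sum = 49.375.

49.375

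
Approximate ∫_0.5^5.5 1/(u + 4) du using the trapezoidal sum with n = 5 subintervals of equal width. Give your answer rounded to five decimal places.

Δu = (5.5 − 0.5)/5 = 1.
f(0.5) = 2/9, f(1.5) = 2/11, f(2.5) = 2/13, f(3.5) = 2/15, f(4.5) = 2/17, f(5.5) = 2/19.
T_5 = (Δu/2)·[f(u_0) + 2f(u_1) + ... + 2f(u_{4}) + f(u_5)].
Sum ≈ 0.75039.

0.75039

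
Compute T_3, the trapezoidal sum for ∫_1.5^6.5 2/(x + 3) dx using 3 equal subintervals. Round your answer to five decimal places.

1.51188

Δx = (6.5 − 1.5)/3 = 5/3.
f(1.5) = 4/9, f(19/6) = 12/37, f(29/6) = 12/47, f(6.5) = 4/19.
T_3 = (Δx/2)·[f(x_0) + 2f(x_1) + 2f(x_2) + f(x_3)].
Sum ≈ 1.51188.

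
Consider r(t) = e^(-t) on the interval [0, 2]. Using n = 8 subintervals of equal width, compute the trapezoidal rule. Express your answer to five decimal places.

0.86916

Δt = (2 − 0)/8 = 0.25.
r(0) ≈ 1.00000, r(0.25) ≈ 0.77880, r(0.5) ≈ 0.60653, r(0.75) ≈ 0.47237, r(1) ≈ 0.36788, r(1.25) ≈ 0.28650, r(1.5) ≈ 0.22313, r(1.75) ≈ 0.17377, r(2) ≈ 0.13534.
T_8 = (Δt/2)·[r(t_0) + 2r(t_1) + ... + 2r(t_{7}) + r(t_8)].
Sum ≈ 0.86916.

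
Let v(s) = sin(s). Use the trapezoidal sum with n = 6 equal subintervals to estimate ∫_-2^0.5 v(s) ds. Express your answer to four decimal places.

-1.2750

Δs = (0.5 − (-2))/6 = 5/12.
v(-2) ≈ -0.9093, v(-19/12) ≈ -0.9999, v(-7/6) ≈ -0.9194, v(-0.75) ≈ -0.6816, v(-1/3) ≈ -0.3272, v(1/12) ≈ 0.0832, v(0.5) ≈ 0.4794.
T_6 = (Δs/2)·[v(s_0) + 2v(s_1) + ... + 2v(s_{5}) + v(s_6)].
Sum ≈ -1.2750.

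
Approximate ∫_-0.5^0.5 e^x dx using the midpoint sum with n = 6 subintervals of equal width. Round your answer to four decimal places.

1.0410

Δx = (0.5 − (-0.5))/6 = 1/6.
Midpoints: -5/12, -0.25, -1/12, 1/12, 0.25, 5/12.
f(-5/12) ≈ 0.6592, f(-0.25) ≈ 0.7788, f(-1/12) ≈ 0.9200, f(1/12) ≈ 1.0869, f(0.25) ≈ 1.2840, f(5/12) ≈ 1.5169.
Sum = Δx · [f(-5/12) + f(-0.25) + f(-1/12) + ...].
Sum ≈ 1.0410.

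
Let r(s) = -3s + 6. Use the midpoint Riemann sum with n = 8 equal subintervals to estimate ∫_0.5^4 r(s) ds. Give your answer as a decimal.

-2.625

Δs = (4 − 0.5)/8 = 0.4375.
Midpoints: 0.71875, 1.15625, 1.59375, 2.03125, 2.46875, 2.90625, 3.34375, 3.78125.
r(0.71875) = 3.84375, r(1.15625) = 2.53125, r(1.59375) = 1.21875, r(2.03125) = -0.09375, r(2.46875) = -1.40625, r(2.90625) = -2.71875, r(3.34375) = -4.03125, r(3.78125) = -5.34375.
Sum = Δs · [r(0.71875) + r(1.15625) + r(1.59375) + ...].
Sum = -2.625.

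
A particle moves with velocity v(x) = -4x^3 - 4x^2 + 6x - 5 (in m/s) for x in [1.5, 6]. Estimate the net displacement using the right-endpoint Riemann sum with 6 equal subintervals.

-1875.796875

Δx = (6 − 1.5)/6 = 0.75.
Right endpoints: 2.25, 3, 3.75, 4.5, 5.25, 6.
v(2.25) = -57.3125, v(3) = -131, v(3.75) = -249.6875, v(4.5) = -423.5, v(5.25) = -662.5625, v(6) = -977.
Sum = Δx · [v(2.25) + v(3) + v(3.75) + ...].
Sum = -1875.796875.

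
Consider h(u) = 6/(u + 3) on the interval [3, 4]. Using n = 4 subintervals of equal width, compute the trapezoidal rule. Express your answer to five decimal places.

0.92513

Δu = (4 − 3)/4 = 0.25.
h(3) = 1, h(3.25) = 0.96, h(3.5) = 12/13, h(3.75) = 8/9, h(4) = 6/7.
T_4 = (Δu/2)·[h(u_0) + 2h(u_1) + 2h(u_2) + 2h(u_3) + h(u_4)].
Sum ≈ 0.92513.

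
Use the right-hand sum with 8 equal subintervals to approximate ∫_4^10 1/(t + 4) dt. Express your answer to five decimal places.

0.54002

Δt = (10 − 4)/8 = 0.75.
Right endpoints: 4.75, 5.5, 6.25, 7, 7.75, 8.5, 9.25, 10.
f(4.75) = 4/35, f(5.5) = 2/19, f(6.25) = 4/41, f(7) = 1/11, f(7.75) = 4/47, f(8.5) = 0.08, f(9.25) = 4/53, f(10) = 1/14.
Sum = Δt · [f(4.75) + f(5.5) + f(6.25) + ...].
Sum ≈ 0.54002.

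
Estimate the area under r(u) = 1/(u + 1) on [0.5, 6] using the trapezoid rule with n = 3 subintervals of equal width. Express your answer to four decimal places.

1.6469

Δu = (6 − 0.5)/3 = 11/6.
r(0.5) = 2/3, r(7/3) = 0.3, r(25/6) = 6/31, r(6) = 1/7.
T_3 = (Δu/2)·[r(u_0) + 2r(u_1) + 2r(u_2) + r(u_3)].
Sum ≈ 1.6469.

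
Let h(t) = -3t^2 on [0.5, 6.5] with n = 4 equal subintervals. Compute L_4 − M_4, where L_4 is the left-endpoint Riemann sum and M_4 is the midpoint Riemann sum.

84.375

L_4 = -186.75.
M_4 = -271.125.
L_4 − M_4 = 84.375.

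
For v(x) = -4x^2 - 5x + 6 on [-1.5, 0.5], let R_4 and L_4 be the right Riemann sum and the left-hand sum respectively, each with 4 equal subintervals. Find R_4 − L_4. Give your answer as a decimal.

R_4 = 11.5.
L_4 = 12.5.
R_4 − L_4 = -1.

-1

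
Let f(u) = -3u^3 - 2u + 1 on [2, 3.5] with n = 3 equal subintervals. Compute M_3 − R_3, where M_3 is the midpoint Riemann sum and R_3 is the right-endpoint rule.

29.2265625

M_3 = -106.5234375.
R_3 = -135.75.
M_3 − R_3 = 29.2265625.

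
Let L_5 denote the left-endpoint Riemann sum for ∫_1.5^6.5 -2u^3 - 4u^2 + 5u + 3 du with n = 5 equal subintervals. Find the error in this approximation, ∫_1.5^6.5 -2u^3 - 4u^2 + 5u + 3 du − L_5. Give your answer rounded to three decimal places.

-315.417

Exact integral: ∫_1.5^6.5 f(u) du ≈ -1136.66667.
L_5 = -821.25.
Error ≈ -1136.66667 − (-821.25) ≈ -315.417.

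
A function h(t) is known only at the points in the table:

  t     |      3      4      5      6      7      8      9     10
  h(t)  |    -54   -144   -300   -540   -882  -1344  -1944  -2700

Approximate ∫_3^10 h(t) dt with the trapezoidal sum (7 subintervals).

Δt = 1.
T_7 = (1/2)·[(-54) + 2·(-144) + 2·(-300) + 2·(-540) + 2·(-882) + 2·(-1344) + 2·(-1944) + (-2700)] = -6531.

-6531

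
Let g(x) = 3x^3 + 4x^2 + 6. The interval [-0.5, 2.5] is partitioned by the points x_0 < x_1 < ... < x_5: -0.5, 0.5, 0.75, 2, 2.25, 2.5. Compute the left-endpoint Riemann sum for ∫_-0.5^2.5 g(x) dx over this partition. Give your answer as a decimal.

46.96875

Subinterval widths: 1, 0.25, 1.25, 0.25, 0.25.
Left endpoints: -0.5, 0.5, 0.75, 2, 2.25.
g(-0.5) = 6.625, g(0.5) = 7.375, g(0.75) = 9.515625, g(2) = 46, g(2.25) = 60.421875.
Sum = Σ Δx_i · g(x_i).
Sum = 46.96875.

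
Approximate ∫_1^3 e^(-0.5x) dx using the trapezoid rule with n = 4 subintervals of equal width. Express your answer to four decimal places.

0.7708

Δx = (3 − 1)/4 = 0.5.
f(1) ≈ 0.6065, f(1.5) ≈ 0.4724, f(2) ≈ 0.3679, f(2.5) ≈ 0.2865, f(3) ≈ 0.2231.
T_4 = (Δx/2)·[f(x_0) + 2f(x_1) + 2f(x_2) + 2f(x_3) + f(x_4)].
Sum ≈ 0.7708.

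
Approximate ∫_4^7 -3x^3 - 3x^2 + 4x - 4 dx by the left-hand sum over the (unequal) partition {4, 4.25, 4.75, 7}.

Subinterval widths: 0.25, 0.5, 2.25.
Left endpoints: 4, 4.25, 4.75.
f(4) = -228, f(4.25) = -271.484375, f(4.75) = -374.203125.
Sum = Σ Δx_i · f(x_i).
Sum = -1034.69921875.

-1034.69921875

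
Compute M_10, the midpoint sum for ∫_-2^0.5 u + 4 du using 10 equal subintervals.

8.125

Δu = (0.5 − (-2))/10 = 0.25.
Midpoints: -1.875, -1.625, -1.375, -1.125, -0.875, -0.625, -0.375, -0.125, 0.125, 0.375.
f(-1.875) = 2.125, f(-1.625) = 2.375, f(-1.375) = 2.625, f(-1.125) = 2.875, f(-0.875) = 3.125, f(-0.625) = 3.375, f(-0.375) = 3.625, f(-0.125) = 3.875, f(0.125) = 4.125, f(0.375) = 4.375.
Sum = Δu · [f(-1.875) + f(-1.625) + f(-1.375) + ...].
Sum = 8.125.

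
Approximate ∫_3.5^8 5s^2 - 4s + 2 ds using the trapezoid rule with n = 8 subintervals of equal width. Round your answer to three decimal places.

Δs = (8 − 3.5)/8 = 0.5625.
f(3.5) = 49.25, f(4.0625) = 68.26953125, f(4.625) = 90.453125, f(5.1875) = 115.80078125, f(5.75) = 144.3125, f(6.3125) = 175.98828125, f(6.875) = 210.828125, f(7.4375) = 248.83203125, f(8) = 290.
T_8 = (Δs/2)·[f(s_0) + 2f(s_1) + ... + 2f(s_{7}) + f(s_8)].
Sum ≈ 688.562.

688.562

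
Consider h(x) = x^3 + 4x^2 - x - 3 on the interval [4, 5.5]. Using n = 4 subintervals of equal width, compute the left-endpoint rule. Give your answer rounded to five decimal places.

Δx = (5.5 − 4)/4 = 0.375.
Left endpoints: 4, 4.375, 4.75, 5.125.
h(4) = 121, h(4.375) = 78299/512, h(4.75) = 189.671875, h(5.125) = 118553/512.
Sum = Δx · [h(4) + h(4.375) + h(4.75) + h(5.125)].
Sum ≈ 260.68066.

260.68066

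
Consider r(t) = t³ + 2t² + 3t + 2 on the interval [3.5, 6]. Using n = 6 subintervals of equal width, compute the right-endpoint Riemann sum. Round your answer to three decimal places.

Δt = (6 − 3.5)/6 = 5/12.
Right endpoints: 47/12, 13/3, 4.75, 31/6, 67/12, 6.
r(47/12) = 180599/1728, r(13/3) = 3616/27, r(4.75) = 168.546875, r(31/6) = 45103/216, r(67/12) = 440899/1728, r(6) = 308.
Sum = Δt · [r(47/12) + r(13/3) + r(4.75) + ...].
Sum ≈ 491.228.

491.228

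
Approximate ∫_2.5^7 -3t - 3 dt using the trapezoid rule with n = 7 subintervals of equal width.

Δt = (7 − 2.5)/7 = 9/14.
f(2.5) = -10.5, f(22/7) = -87/7, f(53/14) = -201/14, f(31/7) = -114/7, f(71/14) = -255/14, f(40/7) = -141/7, f(89/14) = -309/14, f(7) = -24.
T_7 = (Δt/2)·[f(t_0) + 2f(t_1) + ... + 2f(t_{6}) + f(t_7)].
Sum = -77.625.

-77.625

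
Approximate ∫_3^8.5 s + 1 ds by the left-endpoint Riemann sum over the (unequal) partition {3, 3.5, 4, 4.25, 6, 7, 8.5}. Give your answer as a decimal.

Subinterval widths: 0.5, 0.5, 0.25, 1.75, 1, 1.5.
Left endpoints: 3, 3.5, 4, 4.25, 6, 7.
f(3) = 4, f(3.5) = 4.5, f(4) = 5, f(4.25) = 5.25, f(6) = 7, f(7) = 8.
Sum = Σ Δs_i · f(s_i).
Sum = 33.6875.

33.6875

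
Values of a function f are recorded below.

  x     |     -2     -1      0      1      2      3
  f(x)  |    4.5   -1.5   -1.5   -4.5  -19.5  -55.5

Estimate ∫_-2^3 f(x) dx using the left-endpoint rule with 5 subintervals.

-22.5

Δx = 1.
Sum = 1·[4.5 + (-1.5) + (-1.5) + (-4.5) + (-19.5)] = -22.5.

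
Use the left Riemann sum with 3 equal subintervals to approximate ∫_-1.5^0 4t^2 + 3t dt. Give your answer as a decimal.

Δt = (0 − (-1.5))/3 = 0.5.
Left endpoints: -1.5, -1, -0.5.
f(-1.5) = 4.5, f(-1) = 1, f(-0.5) = -0.5.
Sum = Δt · [f(-1.5) + f(-1) + f(-0.5)].
Sum = 2.5.

2.5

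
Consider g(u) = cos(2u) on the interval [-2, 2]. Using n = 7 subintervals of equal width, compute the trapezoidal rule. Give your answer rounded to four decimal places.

-0.6726

Δu = (2 − (-2))/7 = 4/7.
g(-2) ≈ -0.6536, g(-10/7) ≈ -0.9598, g(-6/7) ≈ -0.1430, g(-2/7) ≈ 0.8411, g(2/7) ≈ 0.8411, g(6/7) ≈ -0.1430, g(10/7) ≈ -0.9598, g(2) ≈ -0.6536.
T_7 = (Δu/2)·[g(u_0) + 2g(u_1) + ... + 2g(u_{6}) + g(u_7)].
Sum ≈ -0.6726.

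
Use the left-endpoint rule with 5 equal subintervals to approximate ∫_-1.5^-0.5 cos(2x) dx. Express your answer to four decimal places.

Δx = (-0.5 − (-1.5))/5 = 0.2.
Left endpoints: -1.5, -1.3, -1.1, -0.9, -0.7.
f(-1.5) ≈ -0.9900, f(-1.3) ≈ -0.8569, f(-1.1) ≈ -0.5885, f(-0.9) ≈ -0.2272, f(-0.7) ≈ 0.1700.
Sum = Δx · [f(-1.5) + f(-1.3) + f(-1.1) + f(-0.9) + f(-0.7)].
Sum ≈ -0.4985.

-0.4985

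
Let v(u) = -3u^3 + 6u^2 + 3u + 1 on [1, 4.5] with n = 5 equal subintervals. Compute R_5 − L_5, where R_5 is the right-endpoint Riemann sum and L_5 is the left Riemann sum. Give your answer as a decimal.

R_5 = -150.0625.
L_5 = -49.
R_5 − L_5 = -101.0625.

-101.0625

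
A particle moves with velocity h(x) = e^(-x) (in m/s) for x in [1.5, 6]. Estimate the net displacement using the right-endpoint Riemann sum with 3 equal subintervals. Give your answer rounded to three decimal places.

0.095

Δx = (6 − 1.5)/3 = 1.5.
Right endpoints: 3, 4.5, 6.
h(3) ≈ 0.050, h(4.5) ≈ 0.011, h(6) ≈ 0.002.
Sum = Δx · [h(3) + h(4.5) + h(6)].
Sum ≈ 0.095.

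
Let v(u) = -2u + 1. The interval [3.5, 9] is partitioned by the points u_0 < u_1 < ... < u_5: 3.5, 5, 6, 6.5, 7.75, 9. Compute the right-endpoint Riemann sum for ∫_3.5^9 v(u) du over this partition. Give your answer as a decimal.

-69.875

Subinterval widths: 1.5, 1, 0.5, 1.25, 1.25.
Right endpoints: 5, 6, 6.5, 7.75, 9.
v(5) = -9, v(6) = -11, v(6.5) = -12, v(7.75) = -14.5, v(9) = -17.
Sum = Σ Δu_i · v(u_i).
Sum = -69.875.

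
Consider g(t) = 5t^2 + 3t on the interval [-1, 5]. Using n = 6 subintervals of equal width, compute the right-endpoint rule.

Δt = (5 − (-1))/6 = 1.
Right endpoints: 0, 1, 2, 3, 4, 5.
g(0) = 0, g(1) = 8, g(2) = 26, g(3) = 54, g(4) = 92, g(5) = 140.
Sum = Δt · [g(0) + g(1) + g(2) + ...].
Sum = 320.

320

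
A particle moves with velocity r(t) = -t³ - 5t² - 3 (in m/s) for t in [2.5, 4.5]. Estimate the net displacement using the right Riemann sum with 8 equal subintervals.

-243.09375

Δt = (4.5 − 2.5)/8 = 0.25.
Right endpoints: 2.75, 3, 3.25, 3.5, 3.75, 4, 4.25, 4.5.
r(2.75) = -61.609375, r(3) = -75, r(3.25) = -90.140625, r(3.5) = -107.125, r(3.75) = -126.046875, r(4) = -147, r(4.25) = -170.078125, r(4.5) = -195.375.
Sum = Δt · [r(2.75) + r(3) + r(3.25) + ...].
Sum = -243.09375.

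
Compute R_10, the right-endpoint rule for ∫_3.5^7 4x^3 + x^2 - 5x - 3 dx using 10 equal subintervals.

2466.63375

Δx = (7 − 3.5)/10 = 0.35.
Right endpoints: 3.85, 4.2, 4.55, 4.9, 5.25, 5.6, 5.95, 6.3, 6.65, 7.
f(3.85) = 220.839, f(4.2) = 289.992, f(4.55) = 371.738, f(4.9) = 467.106, f(5.25) = 577.125, f(5.6) = 702.824, f(5.95) = 845.232, f(6.3) = 1005.378, f(6.65) = 1184.291, f(7) = 1383.
Sum = Δx · [f(3.85) + f(4.2) + f(4.55) + ...].
Sum = 2466.63375.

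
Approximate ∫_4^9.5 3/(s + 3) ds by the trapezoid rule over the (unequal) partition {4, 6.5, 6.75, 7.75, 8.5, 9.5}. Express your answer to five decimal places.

Subinterval widths: 2.5, 0.25, 1, 0.75, 1.
f(4) = 3/7, f(6.5) = 6/19, f(6.75) = 4/13, f(7.75) = 12/43, f(8.5) = 6/23, f(9.5) = 0.24.
On each subinterval the trapezoid contributes (Δs_i/2)·[f(s_{i-1}) + f(s_i)].
Sum ≈ 1.75468.

1.75468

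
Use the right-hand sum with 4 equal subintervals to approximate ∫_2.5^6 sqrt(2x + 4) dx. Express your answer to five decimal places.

12.76552

Δx = (6 − 2.5)/4 = 0.875.
Right endpoints: 3.375, 4.25, 5.125, 6.
f(3.375) ≈ 3.27872, f(4.25) ≈ 3.53553, f(5.125) ≈ 3.77492, f(6) ≈ 4.00000.
Sum = Δx · [f(3.375) + f(4.25) + f(5.125) + f(6)].
Sum ≈ 12.76552.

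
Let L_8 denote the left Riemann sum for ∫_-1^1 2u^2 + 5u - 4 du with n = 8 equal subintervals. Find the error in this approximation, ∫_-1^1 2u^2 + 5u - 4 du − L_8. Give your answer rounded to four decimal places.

1.2083

Exact integral: ∫_-1^1 f(u) du ≈ -6.666667.
L_8 = -7.875.
Error ≈ -6.666667 − (-7.875) ≈ 1.2083.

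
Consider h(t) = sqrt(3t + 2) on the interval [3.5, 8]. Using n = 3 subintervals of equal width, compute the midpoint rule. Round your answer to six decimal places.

19.652178

Δt = (8 − 3.5)/3 = 1.5.
Midpoints: 4.25, 5.75, 7.25.
h(4.25) ≈ 3.840573, h(5.75) ≈ 4.387482, h(7.25) ≈ 4.873397.
Sum = Δt · [h(4.25) + h(5.75) + h(7.25)].
Sum ≈ 19.652178.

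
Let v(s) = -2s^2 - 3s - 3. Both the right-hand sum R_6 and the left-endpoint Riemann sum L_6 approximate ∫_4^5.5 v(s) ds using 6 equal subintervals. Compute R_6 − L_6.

-8.25

R_6 = -98.28125.
L_6 = -90.03125.
R_6 − L_6 = -8.25.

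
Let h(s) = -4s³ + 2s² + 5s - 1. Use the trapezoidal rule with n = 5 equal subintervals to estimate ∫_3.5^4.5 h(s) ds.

Δs = (4.5 − 3.5)/5 = 0.2.
h(3.5) = -130.5, h(3.7) = -157.732, h(3.9) = -188.356, h(4.1) = -222.564, h(4.3) = -260.548, h(4.5) = -302.5.
T_5 = (Δs/2)·[h(s_0) + 2h(s_1) + ... + 2h(s_{4}) + h(s_5)].
Sum = -209.14.

-209.14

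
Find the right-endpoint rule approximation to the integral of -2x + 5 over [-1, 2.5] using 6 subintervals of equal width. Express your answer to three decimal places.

Δx = (2.5 − (-1))/6 = 7/12.
Right endpoints: -5/12, 1/6, 0.75, 4/3, 23/12, 2.5.
f(-5/12) = 35/6, f(1/6) = 14/3, f(0.75) = 3.5, f(4/3) = 7/3, f(23/12) = 7/6, f(2.5) = 0.
Sum = Δx · [f(-5/12) + f(1/6) + f(0.75) + ...].
Sum ≈ 10.208.

10.208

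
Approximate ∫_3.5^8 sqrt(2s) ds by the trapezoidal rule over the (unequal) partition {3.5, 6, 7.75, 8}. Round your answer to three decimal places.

15.105

Subinterval widths: 2.5, 1.75, 0.25.
f(3.5) ≈ 2.646, f(6) ≈ 3.464, f(7.75) ≈ 3.937, f(8) ≈ 4.000.
On each subinterval the trapezoid contributes (Δs_i/2)·[f(s_{i-1}) + f(s_i)].
Sum ≈ 15.105.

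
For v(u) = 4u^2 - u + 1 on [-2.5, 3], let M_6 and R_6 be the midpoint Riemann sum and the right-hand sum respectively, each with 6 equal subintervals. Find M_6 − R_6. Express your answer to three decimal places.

M_6 ≈ 59.41782.
R_6 ≈ 66.56019.
M_6 − R_6 ≈ -7.142.

-7.142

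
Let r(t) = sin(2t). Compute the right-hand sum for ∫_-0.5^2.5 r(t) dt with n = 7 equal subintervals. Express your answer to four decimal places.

0.0952

Δt = (2.5 − (-0.5))/7 = 3/7.
Right endpoints: -1/14, 5/14, 11/14, 17/14, 23/14, 29/14, 2.5.
r(-1/14) ≈ -0.1424, r(5/14) ≈ 0.6551, r(11/14) ≈ 1.0000, r(17/14) ≈ 0.6541, r(23/14) ≈ -0.1436, r(29/14) ≈ -0.8422, r(2.5) ≈ -0.9589.
Sum = Δt · [r(-1/14) + r(5/14) + r(11/14) + ...].
Sum ≈ 0.0952.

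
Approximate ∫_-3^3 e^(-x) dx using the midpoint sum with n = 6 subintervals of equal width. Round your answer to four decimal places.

Δx = (3 − (-3))/6 = 1.
Midpoints: -2.5, -1.5, -0.5, 0.5, 1.5, 2.5.
f(-2.5) ≈ 12.1825, f(-1.5) ≈ 4.4817, f(-0.5) ≈ 1.6487, f(0.5) ≈ 0.6065, f(1.5) ≈ 0.2231, f(2.5) ≈ 0.0821.
Sum = Δx · [f(-2.5) + f(-1.5) + f(-0.5) + ...].
Sum ≈ 19.2247.

19.2247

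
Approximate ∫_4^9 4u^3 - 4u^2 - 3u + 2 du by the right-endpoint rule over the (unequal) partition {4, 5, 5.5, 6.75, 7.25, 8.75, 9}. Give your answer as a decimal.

6751.796875

Subinterval widths: 1, 0.5, 1.25, 0.5, 1.5, 0.25.
Right endpoints: 5, 5.5, 6.75, 7.25, 8.75, 9.
f(5) = 387, f(5.5) = 530, f(6.75) = 1029.6875, f(7.25) = 1294.3125, f(8.75) = 2349.1875, f(9) = 2567.
Sum = Σ Δu_i · f(u_i).
Sum = 6751.796875.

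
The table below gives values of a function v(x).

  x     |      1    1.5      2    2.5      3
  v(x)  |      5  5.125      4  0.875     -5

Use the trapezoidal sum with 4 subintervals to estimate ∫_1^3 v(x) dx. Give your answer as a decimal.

5

Δx = 0.5.
T_4 = (0.5/2)·[5 + 2·5.125 + 2·4 + 2·0.875 + (-5)] = 5.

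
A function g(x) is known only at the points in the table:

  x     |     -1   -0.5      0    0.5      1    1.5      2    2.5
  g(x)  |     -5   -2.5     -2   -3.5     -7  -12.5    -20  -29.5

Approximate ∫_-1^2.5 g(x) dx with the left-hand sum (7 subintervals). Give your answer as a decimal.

-26.25

Δx = 0.5.
Sum = 0.5·[(-5) + (-2.5) + (-2) + (-3.5) + (-7) + (-12.5) + (-20)] = -26.25.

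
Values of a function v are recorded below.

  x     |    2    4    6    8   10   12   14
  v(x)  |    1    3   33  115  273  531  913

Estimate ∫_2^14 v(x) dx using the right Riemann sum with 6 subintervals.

Δx = 2.
Sum = 2·[3 + 33 + 115 + 273 + 531 + 913] = 3736.

3736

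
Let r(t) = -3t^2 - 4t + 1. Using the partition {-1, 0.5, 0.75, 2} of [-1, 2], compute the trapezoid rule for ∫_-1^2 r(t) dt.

Subinterval widths: 1.5, 0.25, 1.25.
r(-1) = 2, r(0.5) = -1.75, r(0.75) = -3.6875, r(2) = -19.
On each subinterval the trapezoid contributes (Δt_i/2)·[r(t_{i-1}) + r(t_i)].
Sum = -14.671875.

-14.671875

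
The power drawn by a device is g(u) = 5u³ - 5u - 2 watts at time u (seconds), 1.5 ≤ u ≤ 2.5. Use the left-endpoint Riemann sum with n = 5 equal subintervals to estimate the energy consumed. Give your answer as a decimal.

25.075

Δu = (2.5 − 1.5)/5 = 0.2.
Left endpoints: 1.5, 1.7, 1.9, 2.1, 2.3.
g(1.5) = 7.375, g(1.7) = 14.065, g(1.9) = 22.795, g(2.1) = 33.805, g(2.3) = 47.335.
Sum = Δu · [g(1.5) + g(1.7) + g(1.9) + g(2.1) + g(2.3)].
Sum = 25.075.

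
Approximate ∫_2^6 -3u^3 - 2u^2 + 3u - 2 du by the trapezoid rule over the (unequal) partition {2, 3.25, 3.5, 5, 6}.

-1098.31640625

Subinterval widths: 1.25, 0.25, 1.5, 1.
f(2) = -28, f(3.25) = -116.359375, f(3.5) = -144.625, f(5) = -412, f(6) = -704.
On each subinterval the trapezoid contributes (Δu_i/2)·[f(u_{i-1}) + f(u_i)].
Sum = -1098.31640625.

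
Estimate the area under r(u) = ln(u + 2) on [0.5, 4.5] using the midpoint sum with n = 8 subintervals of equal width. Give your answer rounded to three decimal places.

5.879

Δu = (4.5 − 0.5)/8 = 0.5.
Midpoints: 0.75, 1.25, 1.75, 2.25, 2.75, 3.25, 3.75, 4.25.
r(0.75) ≈ 1.012, r(1.25) ≈ 1.179, r(1.75) ≈ 1.322, r(2.25) ≈ 1.447, r(2.75) ≈ 1.558, r(3.25) ≈ 1.658, r(3.75) ≈ 1.749, r(4.25) ≈ 1.833.
Sum = Δu · [r(0.75) + r(1.25) + r(1.75) + ...].
Sum ≈ 5.879.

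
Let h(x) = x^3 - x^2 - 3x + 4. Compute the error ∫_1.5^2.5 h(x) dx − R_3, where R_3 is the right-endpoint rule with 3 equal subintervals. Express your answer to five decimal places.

-0.96759

Exact integral: ∫_1.5^2.5 h(x) dx ≈ 2.4166667.
R_3 ≈ 3.3842593.
Error ≈ 2.4166667 − 3.3842593 ≈ -0.96759.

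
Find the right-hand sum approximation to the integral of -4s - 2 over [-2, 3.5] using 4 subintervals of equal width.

Δs = (3.5 − (-2))/4 = 1.375.
Right endpoints: -0.625, 0.75, 2.125, 3.5.
f(-0.625) = 0.5, f(0.75) = -5, f(2.125) = -10.5, f(3.5) = -16.
Sum = Δs · [f(-0.625) + f(0.75) + f(2.125) + f(3.5)].
Sum = -42.625.

-42.625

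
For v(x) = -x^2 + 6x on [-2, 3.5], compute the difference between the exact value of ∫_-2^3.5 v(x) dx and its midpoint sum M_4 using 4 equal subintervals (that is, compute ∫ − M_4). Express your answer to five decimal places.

-0.86654

Exact integral: ∫_-2^3.5 v(x) dx ≈ 7.7916667.
M_4 ≈ 8.6582031.
Error ≈ 7.7916667 − 8.6582031 ≈ -0.86654.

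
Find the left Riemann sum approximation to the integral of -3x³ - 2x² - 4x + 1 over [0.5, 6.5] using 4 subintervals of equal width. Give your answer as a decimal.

-976.5

Δx = (6.5 − 0.5)/4 = 1.5.
Left endpoints: 0.5, 2, 3.5, 5.
f(0.5) = -1.875, f(2) = -39, f(3.5) = -166.125, f(5) = -444.
Sum = Δx · [f(0.5) + f(2) + f(3.5) + f(5)].
Sum = -976.5.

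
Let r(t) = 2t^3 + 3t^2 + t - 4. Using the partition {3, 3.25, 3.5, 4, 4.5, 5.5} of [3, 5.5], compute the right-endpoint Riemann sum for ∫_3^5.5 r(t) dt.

Subinterval widths: 0.25, 0.25, 0.5, 0.5, 1.
Right endpoints: 3.25, 3.5, 4, 4.5, 5.5.
r(3.25) = 99.59375, r(3.5) = 122, r(4) = 176, r(4.5) = 243.5, r(5.5) = 425.
Sum = Σ Δt_i · r(t_i).
Sum = 690.1484375.

690.1484375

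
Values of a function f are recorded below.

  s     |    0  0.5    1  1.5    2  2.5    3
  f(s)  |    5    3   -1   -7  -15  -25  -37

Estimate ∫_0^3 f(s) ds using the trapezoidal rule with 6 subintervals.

Δs = 0.5.
T_6 = (0.5/2)·[5 + 2·3 + 2·(-1) + 2·(-7) + 2·(-15) + 2·(-25) + (-37)] = -30.5.

-30.5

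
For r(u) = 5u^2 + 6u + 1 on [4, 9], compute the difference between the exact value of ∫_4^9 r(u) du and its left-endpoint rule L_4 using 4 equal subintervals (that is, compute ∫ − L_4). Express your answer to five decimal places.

215.36458

Exact integral: ∫_4^9 r(u) du ≈ 1308.3333333.
L_4 = 1092.96875.
Error ≈ 1308.3333333 − 1092.96875 ≈ 215.36458.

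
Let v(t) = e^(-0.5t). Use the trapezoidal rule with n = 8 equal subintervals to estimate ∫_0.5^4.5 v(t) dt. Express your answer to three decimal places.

Δt = (4.5 − 0.5)/8 = 0.5.
v(0.5) ≈ 0.779, v(1) ≈ 0.607, v(1.5) ≈ 0.472, v(2) ≈ 0.368, v(2.5) ≈ 0.287, v(3) ≈ 0.223, v(3.5) ≈ 0.174, v(4) ≈ 0.135, v(4.5) ≈ 0.105.
T_8 = (Δt/2)·[v(t_0) + 2v(t_1) + ... + 2v(t_{7}) + v(t_8)].
Sum ≈ 1.354.

1.354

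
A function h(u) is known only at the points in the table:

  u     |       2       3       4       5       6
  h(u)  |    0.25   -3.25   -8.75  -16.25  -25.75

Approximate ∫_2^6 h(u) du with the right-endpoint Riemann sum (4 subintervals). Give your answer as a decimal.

Δu = 1.
Sum = 1·[(-3.25) + (-8.75) + (-16.25) + (-25.75)] = -54.

-54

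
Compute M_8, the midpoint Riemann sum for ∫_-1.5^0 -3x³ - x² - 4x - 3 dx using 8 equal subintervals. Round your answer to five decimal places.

Δx = (0 − (-1.5))/8 = 0.1875.
Midpoints: -1.40625, -1.21875, -1.03125, -0.84375, -0.65625, -0.46875, -0.28125, -0.09375.
f(-1.40625) = 294591/32768, f(-1.21875) = 190725/32768, f(-1.03125) = 109827/32768, f(-0.84375) = 48009/32768, f(-0.65625) = 1383/32768, f(-0.46875) = -33939/32768, f(-0.28125) = -61845/32768, f(-0.09375) = -86223/32768.
Sum = Δx · [f(-1.40625) + f(-1.21875) + f(-1.03125) + ...].
Sum ≈ 2.64661.

2.64661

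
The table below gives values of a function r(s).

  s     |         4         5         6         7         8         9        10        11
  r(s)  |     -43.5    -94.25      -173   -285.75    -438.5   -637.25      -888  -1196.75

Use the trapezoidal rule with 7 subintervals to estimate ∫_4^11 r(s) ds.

Δs = 1.
T_7 = (1/2)·[(-43.5) + 2·(-94.25) + 2·(-173) + 2·(-285.75) + 2·(-438.5) + 2·(-637.25) + 2·(-888) + (-1196.75)] = -3136.875.

-3136.875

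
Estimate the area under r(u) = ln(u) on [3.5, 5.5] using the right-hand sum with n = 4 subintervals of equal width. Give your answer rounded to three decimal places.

Δu = (5.5 − 3.5)/4 = 0.5.
Right endpoints: 4, 4.5, 5, 5.5.
r(4) ≈ 1.386, r(4.5) ≈ 1.504, r(5) ≈ 1.609, r(5.5) ≈ 1.705.
Sum = Δu · [r(4) + r(4.5) + r(5) + r(5.5)].
Sum ≈ 3.102.

3.102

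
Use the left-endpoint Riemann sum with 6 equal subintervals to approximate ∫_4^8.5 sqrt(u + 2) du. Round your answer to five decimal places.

Δu = (8.5 − 4)/6 = 0.75.
Left endpoints: 4, 4.75, 5.5, 6.25, 7, 7.75.
f(4) ≈ 2.44949, f(4.75) ≈ 2.59808, f(5.5) ≈ 2.73861, f(6.25) ≈ 2.87228, f(7) ≈ 3.00000, f(7.75) ≈ 3.12250.
Sum = Δu · [f(4) + f(4.75) + f(5.5) + ...].
Sum ≈ 12.58572.

12.58572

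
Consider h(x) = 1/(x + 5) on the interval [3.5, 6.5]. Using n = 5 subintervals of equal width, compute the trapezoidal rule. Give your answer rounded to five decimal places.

Δx = (6.5 − 3.5)/5 = 0.6.
h(3.5) = 2/17, h(4.1) = 10/91, h(4.7) = 10/97, h(5.3) = 10/103, h(5.9) = 10/109, h(6.5) = 2/23.
T_5 = (Δx/2)·[h(x_0) + 2h(x_1) + ... + 2h(x_{4}) + h(x_5)].
Sum ≈ 0.30247.

0.30247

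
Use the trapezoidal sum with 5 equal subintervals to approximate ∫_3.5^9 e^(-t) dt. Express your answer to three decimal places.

0.033

Δt = (9 − 3.5)/5 = 1.1.
f(3.5) ≈ 0.030, f(4.6) ≈ 0.010, f(5.7) ≈ 0.003, f(6.8) ≈ 0.001, f(7.9) ≈ 0.000, f(9) ≈ 0.000.
T_5 = (Δt/2)·[f(t_0) + 2f(t_1) + ... + 2f(t_{4}) + f(t_5)].
Sum ≈ 0.033.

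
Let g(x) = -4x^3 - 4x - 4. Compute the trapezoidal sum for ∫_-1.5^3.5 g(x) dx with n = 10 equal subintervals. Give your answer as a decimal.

-187.5

Δx = (3.5 − (-1.5))/10 = 0.5.
g(-1.5) = 15.5, g(-1) = 4, g(-0.5) = -1.5, g(0) = -4, g(0.5) = -6.5, g(1) = -12, g(1.5) = -23.5, g(2) = -44, g(2.5) = -76.5, g(3) = -124, g(3.5) = -189.5.
T_10 = (Δx/2)·[g(x_0) + 2g(x_1) + ... + 2g(x_{9}) + g(x_10)].
Sum = -187.5.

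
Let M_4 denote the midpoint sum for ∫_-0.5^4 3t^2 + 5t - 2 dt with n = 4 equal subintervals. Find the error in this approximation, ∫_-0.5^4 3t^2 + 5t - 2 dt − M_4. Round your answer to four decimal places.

1.4238

Exact integral: ∫_-0.5^4 f(t) dt = 94.5.
M_4 ≈ 93.076172.
Error ≈ 94.5 − 93.076172 ≈ 1.4238.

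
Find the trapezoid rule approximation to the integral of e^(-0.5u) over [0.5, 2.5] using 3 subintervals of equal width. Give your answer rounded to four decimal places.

Δu = (2.5 − 0.5)/3 = 2/3.
f(0.5) ≈ 0.7788, f(7/6) ≈ 0.5580, f(11/6) ≈ 0.3998, f(2.5) ≈ 0.2865.
T_3 = (Δu/2)·[f(u_0) + 2f(u_1) + 2f(u_2) + f(u_3)].
Sum ≈ 0.9937.

0.9937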